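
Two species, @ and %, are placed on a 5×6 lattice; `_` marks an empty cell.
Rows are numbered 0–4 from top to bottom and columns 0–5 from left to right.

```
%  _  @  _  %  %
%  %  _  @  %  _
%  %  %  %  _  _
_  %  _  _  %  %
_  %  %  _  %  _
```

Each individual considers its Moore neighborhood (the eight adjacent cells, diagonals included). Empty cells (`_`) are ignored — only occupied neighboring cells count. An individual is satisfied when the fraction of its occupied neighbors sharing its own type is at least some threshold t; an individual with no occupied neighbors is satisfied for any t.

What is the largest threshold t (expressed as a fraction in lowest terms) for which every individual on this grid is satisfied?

1/5

Row 0: (0,0)% 2/2 · (0,2)@ 1/2 · (0,4)% 2/3 · (0,5)% 2/2
Row 1: (1,0)% 4/4 · (1,1)% 5/6 · (1,3)@ 1/5 · (1,4)% 3/4
Row 2: (2,0)% 4/4 · (2,1)% 5/5 · (2,2)% 4/5 · (2,3)% 3/4
Row 3: (3,1)% 5/5 · (3,4)% 3/3 · (3,5)% 2/2
Row 4: (4,1)% 2/2 · (4,2)% 2/2 · (4,4)% 2/2
The smallest same-type fraction is 1/5 at (1,3), which reduces to 1/5. Any threshold above that leaves this individual unsatisfied.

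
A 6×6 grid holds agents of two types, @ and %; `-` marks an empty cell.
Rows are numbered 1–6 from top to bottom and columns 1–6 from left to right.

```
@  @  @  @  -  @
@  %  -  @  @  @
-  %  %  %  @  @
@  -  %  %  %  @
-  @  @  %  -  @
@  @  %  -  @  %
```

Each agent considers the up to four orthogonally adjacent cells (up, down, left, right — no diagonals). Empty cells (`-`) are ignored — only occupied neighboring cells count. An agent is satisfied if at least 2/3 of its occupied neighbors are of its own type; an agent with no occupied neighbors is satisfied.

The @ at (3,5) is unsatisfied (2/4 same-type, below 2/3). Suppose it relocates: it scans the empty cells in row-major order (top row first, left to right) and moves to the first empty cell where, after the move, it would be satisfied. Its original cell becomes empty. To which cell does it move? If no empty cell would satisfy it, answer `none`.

(1,5)

Vacating (3,5). Empty cells in order:
  (1,5): 3/3 same-type → satisfied — stop here.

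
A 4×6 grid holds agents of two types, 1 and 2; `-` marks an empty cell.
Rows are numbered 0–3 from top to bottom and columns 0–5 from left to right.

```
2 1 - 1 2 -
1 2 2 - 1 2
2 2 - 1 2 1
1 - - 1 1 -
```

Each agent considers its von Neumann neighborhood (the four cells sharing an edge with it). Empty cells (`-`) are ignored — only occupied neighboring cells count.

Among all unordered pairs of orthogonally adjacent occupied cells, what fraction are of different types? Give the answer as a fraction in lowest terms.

Scan each occupied cell's neighbors to the right and below so each pair is counted once.
From row 0: 5 unlike of 5 pairs (running 5/5).
From row 1: 5 unlike of 7 pairs (running 10/12).
From row 2: 4 unlike of 6 pairs (running 14/18).
From row 3: 0 unlike of 1 pairs (running 14/19).
Total adjacent occupied pairs: 19; unlike-type pairs: 14.
14/19 is already in lowest terms.

14/19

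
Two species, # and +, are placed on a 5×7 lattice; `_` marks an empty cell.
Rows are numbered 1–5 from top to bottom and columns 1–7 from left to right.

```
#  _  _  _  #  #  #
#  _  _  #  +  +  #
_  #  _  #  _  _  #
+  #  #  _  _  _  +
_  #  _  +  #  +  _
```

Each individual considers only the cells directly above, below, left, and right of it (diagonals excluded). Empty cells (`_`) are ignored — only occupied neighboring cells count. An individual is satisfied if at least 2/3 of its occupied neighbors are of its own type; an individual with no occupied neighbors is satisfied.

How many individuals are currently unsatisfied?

(1,1)# 1/1 satisfied
(1,5)# 1/2 not
(1,6)# 2/3 satisfied
(1,7)# 2/2 satisfied
(2,1)# 1/1 satisfied
(2,4)# 1/2 not
(2,5)+ 1/3 not
(2,6)+ 1/3 not
(2,7)# 2/3 satisfied
(3,2)# 1/1 satisfied
(3,4)# 1/1 satisfied
(3,7)# 1/2 not
(4,1)+ 0/1 not
(4,2)# 3/4 satisfied
(4,3)# 1/1 satisfied
(4,7)+ 0/1 not
(5,2)# 1/1 satisfied
(5,4)+ 0/1 not
(5,5)# 0/2 not
(5,6)+ 0/1 not
Unsatisfied: (1,5), (2,4), (2,5), (2,6), (3,7), (4,1), (4,7), (5,4), (5,5), (5,6) — 10 in total.

10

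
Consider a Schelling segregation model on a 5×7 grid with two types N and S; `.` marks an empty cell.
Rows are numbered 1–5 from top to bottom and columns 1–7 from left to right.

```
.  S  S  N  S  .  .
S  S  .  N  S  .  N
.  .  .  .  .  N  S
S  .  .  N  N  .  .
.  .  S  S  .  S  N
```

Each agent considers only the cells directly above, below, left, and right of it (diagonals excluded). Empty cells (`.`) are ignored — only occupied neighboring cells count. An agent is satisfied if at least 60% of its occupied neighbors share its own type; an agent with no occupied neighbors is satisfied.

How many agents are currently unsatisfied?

12

Row 1: (1,2)S 2/2 ok · (1,3)S 1/2 unhappy · (1,4)N 1/3 unhappy · (1,5)S 1/2 unhappy
Row 2: (2,1)S 1/1 ok · (2,2)S 2/2 ok · (2,4)N 1/2 unhappy · (2,5)S 1/2 unhappy · (2,7)N 0/1 unhappy
Row 3: (3,6)N 0/1 unhappy · (3,7)S 0/2 unhappy
Row 4: (4,1)S 0/0 ok · (4,4)N 1/2 unhappy · (4,5)N 1/1 ok
Row 5: (5,3)S 1/1 ok · (5,4)S 1/2 unhappy · (5,6)S 0/1 unhappy · (5,7)N 0/1 unhappy
Unsatisfied: (1,3), (1,4), (1,5), (2,4), (2,5), (2,7), (3,6), (3,7), (4,4), (5,4), (5,6), (5,7) — 12 in total.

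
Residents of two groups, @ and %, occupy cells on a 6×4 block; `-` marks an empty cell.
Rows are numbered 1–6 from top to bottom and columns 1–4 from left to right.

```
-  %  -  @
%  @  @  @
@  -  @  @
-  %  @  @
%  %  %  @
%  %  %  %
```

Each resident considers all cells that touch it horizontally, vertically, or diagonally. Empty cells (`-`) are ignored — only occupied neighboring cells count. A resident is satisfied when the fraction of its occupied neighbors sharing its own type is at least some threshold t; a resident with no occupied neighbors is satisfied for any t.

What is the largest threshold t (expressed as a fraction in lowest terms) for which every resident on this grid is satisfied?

(1,2)% 1/3
(1,4)@ 2/2
(2,1)% 1/3
(2,2)@ 3/5
(2,3)@ 5/6
(2,4)@ 4/4
(3,1)@ 1/3
(3,3)@ 6/7
(3,4)@ 5/5
(4,2)% 3/6
(4,3)@ 4/7
(4,4)@ 4/5
(5,1)% 4/4
(5,2)% 6/7
(5,3)% 5/8
(5,4)@ 2/5
(6,1)% 3/3
(6,2)% 5/5
(6,3)% 4/5
(6,4)% 2/3
The smallest same-type fraction is 1/3 at (1,2), which reduces to 1/3. Any threshold above that leaves this resident unsatisfied.

1/3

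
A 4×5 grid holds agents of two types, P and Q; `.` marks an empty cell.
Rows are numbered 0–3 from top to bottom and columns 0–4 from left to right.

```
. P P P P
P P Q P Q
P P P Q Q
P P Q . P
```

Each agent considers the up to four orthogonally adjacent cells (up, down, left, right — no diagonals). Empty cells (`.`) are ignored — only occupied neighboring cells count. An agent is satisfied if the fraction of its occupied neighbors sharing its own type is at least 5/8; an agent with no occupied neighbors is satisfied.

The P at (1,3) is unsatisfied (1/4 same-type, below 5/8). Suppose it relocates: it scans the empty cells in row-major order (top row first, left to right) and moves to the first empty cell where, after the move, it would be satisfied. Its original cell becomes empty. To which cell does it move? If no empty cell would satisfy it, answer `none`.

(0,0)

Vacating (1,3). Empty cells in order:
  (0,0): 2/2 same-type → satisfied — stop here.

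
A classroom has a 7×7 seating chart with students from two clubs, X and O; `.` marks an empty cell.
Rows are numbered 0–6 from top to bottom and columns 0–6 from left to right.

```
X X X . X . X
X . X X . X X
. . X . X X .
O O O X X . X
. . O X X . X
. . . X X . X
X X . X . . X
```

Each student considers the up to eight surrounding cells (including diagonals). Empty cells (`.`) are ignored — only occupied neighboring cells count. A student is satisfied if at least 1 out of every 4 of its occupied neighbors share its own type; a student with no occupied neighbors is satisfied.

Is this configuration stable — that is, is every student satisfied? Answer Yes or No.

(0,0)X 2/2 ✓
(0,1)X 4/4 ✓
(0,2)X 3/3 ✓
(0,4)X 2/2 ✓
(0,6)X 2/2 ✓
(1,0)X 2/2 ✓
(1,2)X 4/4 ✓
(1,3)X 5/5 ✓
(1,5)X 5/5 ✓
(1,6)X 3/3 ✓
(2,2)X 3/5 ✓
(2,4)X 5/5 ✓
(2,5)X 5/5 ✓
(3,0)O 1/1 ✓
(3,1)O 3/4 ✓
(3,2)O 2/5 ✓
(3,3)X 5/7 ✓
(3,4)X 5/5 ✓
(3,6)X 2/2 ✓
(4,2)O 2/5 ✓
(4,3)X 5/7 ✓
(4,4)X 5/5 ✓
(4,6)X 2/2 ✓
(5,3)X 4/5 ✓
(5,4)X 4/4 ✓
(5,6)X 2/2 ✓
(6,0)X 1/1 ✓
(6,1)X 1/1 ✓
(6,3)X 2/2 ✓
(6,6)X 1/1 ✓
All meet the threshold, so the configuration is stable.

Yes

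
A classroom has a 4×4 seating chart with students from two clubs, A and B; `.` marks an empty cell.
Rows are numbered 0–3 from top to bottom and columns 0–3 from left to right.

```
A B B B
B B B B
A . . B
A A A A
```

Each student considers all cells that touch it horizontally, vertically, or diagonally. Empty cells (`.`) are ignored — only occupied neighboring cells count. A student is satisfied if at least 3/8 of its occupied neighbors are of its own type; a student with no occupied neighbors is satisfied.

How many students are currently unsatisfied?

Row 0: (0,0)A 0/3 ✗ · (0,1)B 4/5 ✓ · (0,2)B 5/5 ✓ · (0,3)B 3/3 ✓
Row 1: (1,0)B 2/4 ✓ · (1,1)B 4/6 ✓ · (1,2)B 6/6 ✓ · (1,3)B 4/4 ✓
Row 2: (2,0)A 2/4 ✓ · (2,3)B 2/4 ✓
Row 3: (3,0)A 2/2 ✓ · (3,1)A 3/3 ✓ · (3,2)A 2/3 ✓ · (3,3)A 1/2 ✓
Unsatisfied: (0,0) — 1 in total.

1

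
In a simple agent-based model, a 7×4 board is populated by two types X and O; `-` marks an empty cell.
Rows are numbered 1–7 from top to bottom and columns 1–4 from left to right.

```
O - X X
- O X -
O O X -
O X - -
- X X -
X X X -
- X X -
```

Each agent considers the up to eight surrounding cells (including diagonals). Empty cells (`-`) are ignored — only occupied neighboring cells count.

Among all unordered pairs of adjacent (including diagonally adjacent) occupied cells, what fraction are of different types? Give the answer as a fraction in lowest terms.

Scan each occupied cell's neighbors to the right and below (and the two forward diagonals) so each pair is counted once.
From row 1: 1 unlike of 5 pairs (running 1/5).
From row 2: 3 unlike of 6 pairs (running 4/11).
From row 3: 3 unlike of 7 pairs (running 7/18).
From row 4: 2 unlike of 4 pairs (running 9/22).
From row 5: 0 unlike of 6 pairs (running 9/28).
From row 6: 0 unlike of 7 pairs (running 9/35).
From row 7: 0 unlike of 1 pairs (running 9/36).
Total adjacent occupied pairs: 36; unlike-type pairs: 9.
9/36 reduces to 1/4.

1/4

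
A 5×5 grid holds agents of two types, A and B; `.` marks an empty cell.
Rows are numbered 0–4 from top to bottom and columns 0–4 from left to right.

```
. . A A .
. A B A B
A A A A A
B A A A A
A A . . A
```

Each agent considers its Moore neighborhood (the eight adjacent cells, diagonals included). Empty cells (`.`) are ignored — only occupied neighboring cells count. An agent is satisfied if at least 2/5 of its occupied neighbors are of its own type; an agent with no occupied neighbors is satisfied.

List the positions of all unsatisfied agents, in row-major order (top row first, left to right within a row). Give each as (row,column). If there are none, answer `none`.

Row 0: (0,2)A 3/4 satisfied · (0,3)A 2/4 satisfied
Row 1: (1,1)A 4/5 satisfied · (1,2)B 0/7 not · (1,3)A 5/7 satisfied · (1,4)B 0/4 not
Row 2: (2,0)A 3/4 satisfied · (2,1)A 5/7 satisfied · (2,2)A 7/8 satisfied · (2,3)A 6/8 satisfied · (2,4)A 4/5 satisfied
Row 3: (3,0)B 0/5 not · (3,1)A 6/7 satisfied · (3,2)A 6/6 satisfied · (3,3)A 6/6 satisfied · (3,4)A 4/4 satisfied
Row 4: (4,0)A 2/3 satisfied · (4,1)A 3/4 satisfied · (4,4)A 2/2 satisfied

(1,2), (1,4), (3,0)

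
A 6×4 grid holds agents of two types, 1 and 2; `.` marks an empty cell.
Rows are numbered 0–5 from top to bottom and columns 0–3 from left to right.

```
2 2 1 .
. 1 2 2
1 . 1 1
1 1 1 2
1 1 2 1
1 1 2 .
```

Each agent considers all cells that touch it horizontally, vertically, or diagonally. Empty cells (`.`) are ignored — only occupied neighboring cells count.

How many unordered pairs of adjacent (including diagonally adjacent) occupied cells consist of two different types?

Scan each occupied cell's neighbors to the right and below (and the two forward diagonals) so each pair is counted once.
Row 0: 2(0,0)–2(0,1)= 2(0,0)–1(1,1)≠ 2(0,1)–1(0,2)≠ 2(0,1)–1(1,1)≠ 2(0,1)–2(1,2)= 1(0,2)–2(1,2)≠ 1(0,2)–2(1,3)≠ 1(0,2)–1(1,1)=  → 5/8 unlike.
Row 1: 1(1,1)–2(1,2)≠ 1(1,1)–1(2,2)= 1(1,1)–1(2,0)= 2(1,2)–2(1,3)= 2(1,2)–1(2,2)≠ 2(1,2)–1(2,3)≠ 2(1,3)–1(2,3)≠ 2(1,3)–1(2,2)≠  → 5/8 unlike.
Row 2: 1(2,0)–1(3,0)= 1(2,0)–1(3,1)= 1(2,2)–1(2,3)= 1(2,2)–1(3,2)= 1(2,2)–2(3,3)≠ 1(2,2)–1(3,1)= 1(2,3)–2(3,3)≠ 1(2,3)–1(3,2)=  → 2/8 unlike.
Row 3: 1(3,0)–1(3,1)= 1(3,0)–1(4,0)= 1(3,0)–1(4,1)= 1(3,1)–1(3,2)= 1(3,1)–1(4,1)= 1(3,1)–2(4,2)≠ 1(3,1)–1(4,0)= 1(3,2)–2(3,3)≠ 1(3,2)–2(4,2)≠ 1(3,2)–1(4,3)= 1(3,2)–1(4,1)= 2(3,3)–1(4,3)≠ 2(3,3)–2(4,2)=  → 4/13 unlike.
Row 4: 1(4,0)–1(4,1)= 1(4,0)–1(5,0)= 1(4,0)–1(5,1)= 1(4,1)–2(4,2)≠ 1(4,1)–1(5,1)= 1(4,1)–2(5,2)≠ 1(4,1)–1(5,0)= 2(4,2)–1(4,3)≠ 2(4,2)–2(5,2)= 2(4,2)–1(5,1)≠ 1(4,3)–2(5,2)≠  → 5/11 unlike.
Row 5: 1(5,0)–1(5,1)= 1(5,1)–2(5,2)≠  → 1/2 unlike.
Total adjacent occupied pairs: 50; unlike-type pairs: 22.

22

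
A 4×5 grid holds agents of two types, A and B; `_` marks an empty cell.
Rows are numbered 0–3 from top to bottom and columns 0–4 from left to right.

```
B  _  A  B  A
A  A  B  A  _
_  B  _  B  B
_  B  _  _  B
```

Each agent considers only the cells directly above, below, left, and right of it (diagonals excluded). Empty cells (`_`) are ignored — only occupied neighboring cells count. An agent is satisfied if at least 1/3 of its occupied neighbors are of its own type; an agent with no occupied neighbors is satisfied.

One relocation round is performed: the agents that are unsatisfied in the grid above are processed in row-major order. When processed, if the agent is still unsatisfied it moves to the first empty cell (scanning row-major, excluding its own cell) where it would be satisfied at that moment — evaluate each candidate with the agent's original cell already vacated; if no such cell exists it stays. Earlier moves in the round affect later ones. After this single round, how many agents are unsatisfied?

Initially unsatisfied (in order): (0,0), (0,2), (0,3), (0,4), (1,2), (1,3).
  (0,0) → (1,4).
  (0,2) → (0,0).
  (0,3) → (0,2).
  (0,4) → (0,1).
  (1,2): now satisfied by earlier moves; stays.
  (1,3) → (2,0).
Resulting grid:
A A B _ _
A A B _ B
A B _ B B
_ B _ _ B
All satisfied now.

0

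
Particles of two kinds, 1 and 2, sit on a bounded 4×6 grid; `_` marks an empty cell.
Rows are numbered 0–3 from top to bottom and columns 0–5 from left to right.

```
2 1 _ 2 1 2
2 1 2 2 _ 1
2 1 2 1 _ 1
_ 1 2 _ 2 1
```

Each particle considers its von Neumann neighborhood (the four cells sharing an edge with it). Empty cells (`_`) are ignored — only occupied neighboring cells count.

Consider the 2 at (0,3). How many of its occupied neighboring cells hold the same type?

1

Occupied neighbors of (0,3): (1,3)=2, (0,4)=1.
Same type (2): 1 of 2.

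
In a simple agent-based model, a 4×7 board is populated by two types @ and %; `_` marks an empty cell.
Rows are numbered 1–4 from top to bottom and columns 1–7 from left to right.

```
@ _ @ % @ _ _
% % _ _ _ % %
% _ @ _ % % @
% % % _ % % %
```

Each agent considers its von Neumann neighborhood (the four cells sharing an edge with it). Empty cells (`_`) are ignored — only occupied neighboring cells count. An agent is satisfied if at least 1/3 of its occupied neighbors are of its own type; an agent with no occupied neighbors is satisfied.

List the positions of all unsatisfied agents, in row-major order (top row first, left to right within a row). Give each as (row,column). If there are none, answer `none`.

(1,1), (1,3), (1,4), (1,5), (3,3), (3,7)

(1,1)@ 0/1 ✗
(1,3)@ 0/1 ✗
(1,4)% 0/2 ✗
(1,5)@ 0/1 ✗
(2,1)% 2/3 ✓
(2,2)% 1/1 ✓
(2,6)% 2/2 ✓
(2,7)% 1/2 ✓
(3,1)% 2/2 ✓
(3,3)@ 0/1 ✗
(3,5)% 2/2 ✓
(3,6)% 3/4 ✓
(3,7)@ 0/3 ✗
(4,1)% 2/2 ✓
(4,2)% 2/2 ✓
(4,3)% 1/2 ✓
(4,5)% 2/2 ✓
(4,6)% 3/3 ✓
(4,7)% 1/2 ✓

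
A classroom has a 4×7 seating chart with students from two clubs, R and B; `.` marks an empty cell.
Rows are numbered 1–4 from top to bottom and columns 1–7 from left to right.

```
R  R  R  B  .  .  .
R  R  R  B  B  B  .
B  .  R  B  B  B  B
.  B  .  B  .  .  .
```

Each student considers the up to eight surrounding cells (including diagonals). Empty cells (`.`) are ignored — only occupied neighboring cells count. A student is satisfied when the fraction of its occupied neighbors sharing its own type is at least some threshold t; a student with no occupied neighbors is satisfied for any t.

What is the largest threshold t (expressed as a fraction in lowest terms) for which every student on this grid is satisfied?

1/3

(1,1)R 3/3
(1,2)R 5/5
(1,3)R 3/5
(1,4)B 2/4
(2,1)R 3/4
(2,2)R 6/7
(2,3)R 4/7
(2,4)B 4/7
(2,5)B 6/6
(2,6)B 4/4
(3,1)B 1/3
(3,3)R 2/6
(3,4)B 4/6
(3,5)B 6/6
(3,6)B 4/4
(3,7)B 2/2
(4,2)B 1/2
(4,4)B 2/3
The smallest same-type fraction is 1/3 at (3,1), which reduces to 1/3. Any threshold above that leaves this student unsatisfied.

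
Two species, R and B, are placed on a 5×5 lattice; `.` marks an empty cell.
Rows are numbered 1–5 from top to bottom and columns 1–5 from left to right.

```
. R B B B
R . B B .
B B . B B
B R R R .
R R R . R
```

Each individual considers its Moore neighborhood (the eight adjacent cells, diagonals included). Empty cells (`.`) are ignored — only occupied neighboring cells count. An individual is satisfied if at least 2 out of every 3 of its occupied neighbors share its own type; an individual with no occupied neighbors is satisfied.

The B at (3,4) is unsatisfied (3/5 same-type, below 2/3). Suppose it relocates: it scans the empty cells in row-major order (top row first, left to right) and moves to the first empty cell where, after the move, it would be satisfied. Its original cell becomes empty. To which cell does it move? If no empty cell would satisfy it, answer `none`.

(2,2)

Vacating (3,4). Empty cells in order:
  (1,1): 0/2 same-type → still unsatisfied.
  (2,2): 4/6 same-type → satisfied — stop here.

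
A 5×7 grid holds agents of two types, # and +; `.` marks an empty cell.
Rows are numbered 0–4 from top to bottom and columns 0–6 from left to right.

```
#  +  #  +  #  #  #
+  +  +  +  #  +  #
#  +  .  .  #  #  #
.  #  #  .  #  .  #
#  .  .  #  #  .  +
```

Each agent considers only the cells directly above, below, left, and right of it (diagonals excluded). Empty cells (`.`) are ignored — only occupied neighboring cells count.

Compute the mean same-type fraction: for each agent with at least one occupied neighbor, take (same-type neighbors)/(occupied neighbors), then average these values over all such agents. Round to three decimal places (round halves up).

(0,0)# 0/2
(0,1)+ 1/3
(0,2)# 0/3
(0,3)+ 1/3
(0,4)# 2/3
(0,5)# 2/3
(0,6)# 2/2
(1,0)+ 1/3
(1,1)+ 4/4
(1,2)+ 2/3
(1,3)+ 2/3
(1,4)# 2/4
(1,5)+ 0/4
(1,6)# 2/3
(2,0)# 0/2
(2,1)+ 1/3
(2,4)# 3/3
(2,5)# 2/3
(2,6)# 3/3
(3,1)# 1/2
(3,2)# 1/1
(3,4)# 2/2
(3,6)# 1/2
(4,0)# — no occupied neighbors
(4,3)# 1/1
(4,4)# 2/2
(4,6)+ 0/1
Sum over 26 agents: 0/2 + 1/3 + 0/3 + 1/3 + 2/3 + 2/3 + 2/2 + 1/3 + 4/4 + 2/3 + 2/3 + 2/4 + 0/4 + 2/3 + 0/2 + 1/3 + 3/3 + 2/3 + 3/3 + 1/2 + 1/1 + 2/2 + 1/2 + 1/1 + 2/2 + 0/1 = 89/6; mean = 89/6 ÷ 26 = 89/156 = 0.570512… → 0.571.

0.571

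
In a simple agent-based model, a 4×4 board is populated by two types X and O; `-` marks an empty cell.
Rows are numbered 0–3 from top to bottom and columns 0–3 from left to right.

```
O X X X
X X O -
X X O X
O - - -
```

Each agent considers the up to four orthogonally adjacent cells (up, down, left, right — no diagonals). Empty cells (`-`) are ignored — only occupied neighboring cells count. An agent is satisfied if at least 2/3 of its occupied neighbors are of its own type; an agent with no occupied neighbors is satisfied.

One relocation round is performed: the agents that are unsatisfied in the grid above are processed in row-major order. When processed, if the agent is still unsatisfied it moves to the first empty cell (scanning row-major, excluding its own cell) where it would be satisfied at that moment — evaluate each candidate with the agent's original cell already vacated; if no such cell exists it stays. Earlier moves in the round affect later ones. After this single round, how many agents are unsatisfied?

Initially unsatisfied (in order): (0,0), (1,2), (2,2), (2,3), (3,0).
  (0,0) → (3,2).
  (1,2) → (3,1).
  (2,2): no empty cell satisfies it; stays.
  (2,3) → (0,0).
  (3,0) → (2,3).
Resulting grid:
X X X X
X X - -
X X O O
- O O -
Unsatisfied now: (2,1), (3,1).

2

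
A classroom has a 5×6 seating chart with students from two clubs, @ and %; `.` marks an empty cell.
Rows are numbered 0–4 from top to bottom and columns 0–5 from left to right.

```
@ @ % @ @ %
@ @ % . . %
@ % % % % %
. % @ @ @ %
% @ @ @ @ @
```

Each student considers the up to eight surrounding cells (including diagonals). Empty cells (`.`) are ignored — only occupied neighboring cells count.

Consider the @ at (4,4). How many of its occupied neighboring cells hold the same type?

Occupied neighbors of (4,4): (3,3)=@, (3,4)=@, (3,5)=%, (4,3)=@, (4,5)=@.
Same type (@): 4 of 5.

4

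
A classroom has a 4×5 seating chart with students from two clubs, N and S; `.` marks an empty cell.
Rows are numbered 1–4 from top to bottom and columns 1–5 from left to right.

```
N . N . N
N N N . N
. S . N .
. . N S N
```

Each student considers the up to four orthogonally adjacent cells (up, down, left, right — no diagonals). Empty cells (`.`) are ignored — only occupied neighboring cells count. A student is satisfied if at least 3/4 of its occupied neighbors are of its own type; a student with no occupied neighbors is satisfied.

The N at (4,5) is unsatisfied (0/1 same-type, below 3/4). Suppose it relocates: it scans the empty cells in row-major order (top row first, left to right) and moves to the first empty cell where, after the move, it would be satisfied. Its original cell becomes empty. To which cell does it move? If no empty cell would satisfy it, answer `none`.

Vacating (4,5). Empty cells in order:
  (1,2): 3/3 same-type → satisfied — stop here.

(1,2)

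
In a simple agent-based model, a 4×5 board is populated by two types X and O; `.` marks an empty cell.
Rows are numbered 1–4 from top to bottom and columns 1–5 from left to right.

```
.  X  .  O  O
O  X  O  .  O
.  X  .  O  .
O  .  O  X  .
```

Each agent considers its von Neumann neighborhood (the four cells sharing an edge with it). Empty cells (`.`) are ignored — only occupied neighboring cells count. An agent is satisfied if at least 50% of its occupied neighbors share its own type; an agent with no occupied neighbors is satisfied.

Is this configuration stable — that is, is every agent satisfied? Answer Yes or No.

No

Row 1: (1,2)X 1/1 ✓ · (1,4)O 1/1 ✓ · (1,5)O 2/2 ✓
Row 2: (2,1)O 0/1 ✗ · (2,2)X 2/4 ✓ · (2,3)O 0/1 ✗ · (2,5)O 1/1 ✓
Row 3: (3,2)X 1/1 ✓ · (3,4)O 0/1 ✗
Row 4: (4,1)O 0/0 ✓ · (4,3)O 0/1 ✗ · (4,4)X 0/2 ✗
For instance (2,1) has only 0/1 same-type neighbors, below 1/2.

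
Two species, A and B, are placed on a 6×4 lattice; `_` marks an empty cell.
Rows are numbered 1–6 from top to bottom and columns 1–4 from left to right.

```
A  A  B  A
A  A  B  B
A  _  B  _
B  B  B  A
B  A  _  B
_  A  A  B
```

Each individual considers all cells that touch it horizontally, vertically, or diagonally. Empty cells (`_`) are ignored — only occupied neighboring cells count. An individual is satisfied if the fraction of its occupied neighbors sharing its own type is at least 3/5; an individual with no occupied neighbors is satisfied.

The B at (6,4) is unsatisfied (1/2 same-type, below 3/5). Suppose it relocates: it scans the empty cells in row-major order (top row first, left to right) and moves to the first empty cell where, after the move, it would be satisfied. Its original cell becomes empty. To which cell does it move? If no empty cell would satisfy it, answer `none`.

Vacating (6,4). Empty cells in order:
  (3,2): 5/8 same-type → satisfied — stop here.

(3,2)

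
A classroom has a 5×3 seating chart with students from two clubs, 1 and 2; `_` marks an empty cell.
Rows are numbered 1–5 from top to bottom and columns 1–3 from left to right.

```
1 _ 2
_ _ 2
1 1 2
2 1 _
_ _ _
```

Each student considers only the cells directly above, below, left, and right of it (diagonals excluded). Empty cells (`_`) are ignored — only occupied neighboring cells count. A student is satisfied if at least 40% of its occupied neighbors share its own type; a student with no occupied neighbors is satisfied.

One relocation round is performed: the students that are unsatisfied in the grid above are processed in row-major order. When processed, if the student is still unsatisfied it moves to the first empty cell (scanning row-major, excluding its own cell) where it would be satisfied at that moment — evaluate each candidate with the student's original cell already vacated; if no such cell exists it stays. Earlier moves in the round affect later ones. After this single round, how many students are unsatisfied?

Initially unsatisfied (in order): (4,1).
  (4,1) → (1,2).
Resulting grid:
1 2 2
_ _ 2
1 1 2
_ 1 _
_ _ _
Unsatisfied now: (1,1).

1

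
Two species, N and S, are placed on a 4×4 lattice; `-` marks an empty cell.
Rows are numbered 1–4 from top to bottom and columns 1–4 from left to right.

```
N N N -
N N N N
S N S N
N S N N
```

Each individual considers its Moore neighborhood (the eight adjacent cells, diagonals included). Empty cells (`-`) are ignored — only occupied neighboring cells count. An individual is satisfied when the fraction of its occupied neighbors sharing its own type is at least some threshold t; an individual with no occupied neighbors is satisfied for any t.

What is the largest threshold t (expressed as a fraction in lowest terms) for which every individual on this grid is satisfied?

(1,1)N 3/3
(1,2)N 5/5
(1,3)N 4/4
(2,1)N 4/5
(2,2)N 6/8
(2,3)N 6/7
(2,4)N 3/4
(3,1)S 1/5
(3,2)N 5/8
(3,3)S 1/8
(3,4)N 4/5
(4,1)N 1/3
(4,2)S 2/5
(4,3)N 3/5
(4,4)N 2/3
The smallest same-type fraction is 1/8 at (3,3), which reduces to 1/8. Any threshold above that leaves this individual unsatisfied.

1/8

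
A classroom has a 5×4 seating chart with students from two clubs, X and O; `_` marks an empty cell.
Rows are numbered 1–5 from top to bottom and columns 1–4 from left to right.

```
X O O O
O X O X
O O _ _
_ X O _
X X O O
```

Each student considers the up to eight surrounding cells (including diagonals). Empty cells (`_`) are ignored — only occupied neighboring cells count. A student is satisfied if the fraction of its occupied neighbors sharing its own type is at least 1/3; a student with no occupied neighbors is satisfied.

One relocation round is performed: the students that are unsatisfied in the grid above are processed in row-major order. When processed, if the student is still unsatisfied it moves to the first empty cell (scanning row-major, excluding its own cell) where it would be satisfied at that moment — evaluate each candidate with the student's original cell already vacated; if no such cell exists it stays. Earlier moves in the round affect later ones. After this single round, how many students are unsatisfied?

1

Initially unsatisfied (in order): (2,2), (2,4).
  (2,2) → (3,3).
  (2,4) → (3,4).
Resulting grid:
X O O O
O _ O _
O O X X
_ X O _
X X O O
Unsatisfied now: (1,1).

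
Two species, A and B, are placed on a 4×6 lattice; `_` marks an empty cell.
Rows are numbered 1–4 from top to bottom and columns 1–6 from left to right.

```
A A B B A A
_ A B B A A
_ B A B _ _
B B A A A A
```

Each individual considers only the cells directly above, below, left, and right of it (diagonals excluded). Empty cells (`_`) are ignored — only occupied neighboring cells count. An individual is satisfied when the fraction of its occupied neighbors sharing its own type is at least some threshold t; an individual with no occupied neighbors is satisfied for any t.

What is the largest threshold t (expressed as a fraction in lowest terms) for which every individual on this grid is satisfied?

(1,1)A 1/1
(1,2)A 2/3
(1,3)B 2/3
(1,4)B 2/3
(1,5)A 2/3
(1,6)A 2/2
(2,2)A 1/3
(2,3)B 2/4
(2,4)B 3/4
(2,5)A 2/3
(2,6)A 2/2
(3,2)B 1/3
(3,3)A 1/4
(3,4)B 1/3
(4,1)B 1/1
(4,2)B 2/3
(4,3)A 2/3
(4,4)A 2/3
(4,5)A 2/2
(4,6)A 1/1
The smallest same-type fraction is 1/4 at (3,3), which reduces to 1/4. Any threshold above that leaves this individual unsatisfied.

1/4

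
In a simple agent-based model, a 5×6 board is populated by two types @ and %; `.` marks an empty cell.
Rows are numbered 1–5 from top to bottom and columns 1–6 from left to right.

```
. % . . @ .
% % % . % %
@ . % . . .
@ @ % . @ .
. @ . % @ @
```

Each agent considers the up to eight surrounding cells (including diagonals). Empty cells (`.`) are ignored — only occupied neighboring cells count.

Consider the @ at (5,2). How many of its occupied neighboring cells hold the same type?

Occupied neighbors of (5,2): (4,1)=@, (4,2)=@, (4,3)=%.
Same type (@): 2 of 3.

2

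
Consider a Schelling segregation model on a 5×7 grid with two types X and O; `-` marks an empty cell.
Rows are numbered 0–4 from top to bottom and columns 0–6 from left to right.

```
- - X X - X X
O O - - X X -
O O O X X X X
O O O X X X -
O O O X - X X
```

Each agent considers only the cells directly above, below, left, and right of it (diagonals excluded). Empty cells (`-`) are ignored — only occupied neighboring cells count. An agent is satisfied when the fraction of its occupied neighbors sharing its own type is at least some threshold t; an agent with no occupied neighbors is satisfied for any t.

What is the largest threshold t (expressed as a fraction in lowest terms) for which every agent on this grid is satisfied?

Row 0: (0,2)X 1/1 · (0,3)X 1/1 · (0,5)X 2/2 · (0,6)X 1/1
Row 1: (1,0)O 2/2 · (1,1)O 2/2 · (1,4)X 2/2 · (1,5)X 3/3
Row 2: (2,0)O 3/3 · (2,1)O 4/4 · (2,2)O 2/3 · (2,3)X 2/3 · (2,4)X 4/4 · (2,5)X 4/4 · (2,6)X 1/1
Row 3: (3,0)O 3/3 · (3,1)O 4/4 · (3,2)O 3/4 · (3,3)X 3/4 · (3,4)X 3/3 · (3,5)X 3/3
Row 4: (4,0)O 2/2 · (4,1)O 3/3 · (4,2)O 2/3 · (4,3)X 1/2 · (4,5)X 2/2 · (4,6)X 1/1
The smallest same-type fraction is 1/2 at (4,3), which reduces to 1/2. Any threshold above that leaves this agent unsatisfied.

1/2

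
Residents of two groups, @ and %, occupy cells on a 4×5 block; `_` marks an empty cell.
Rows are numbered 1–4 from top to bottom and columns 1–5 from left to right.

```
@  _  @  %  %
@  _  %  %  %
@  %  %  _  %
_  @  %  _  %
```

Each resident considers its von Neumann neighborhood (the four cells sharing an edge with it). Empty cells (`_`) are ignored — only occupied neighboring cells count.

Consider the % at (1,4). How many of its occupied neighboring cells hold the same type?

Occupied neighbors of (1,4): (2,4)=%, (1,3)=@, (1,5)=%.
Same type (%): 2 of 3.

2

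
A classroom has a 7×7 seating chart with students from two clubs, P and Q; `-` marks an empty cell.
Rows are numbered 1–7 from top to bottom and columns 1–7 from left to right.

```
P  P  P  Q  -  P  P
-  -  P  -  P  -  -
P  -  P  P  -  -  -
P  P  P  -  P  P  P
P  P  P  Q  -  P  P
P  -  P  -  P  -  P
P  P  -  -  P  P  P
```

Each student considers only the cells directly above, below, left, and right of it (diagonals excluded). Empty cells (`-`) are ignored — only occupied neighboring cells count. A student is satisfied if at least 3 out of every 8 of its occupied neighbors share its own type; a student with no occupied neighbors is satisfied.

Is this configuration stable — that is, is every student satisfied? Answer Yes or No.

Row 1: (1,1)P 1/1 satisfied · (1,2)P 2/2 satisfied · (1,3)P 2/3 satisfied · (1,4)Q 0/1 not · (1,6)P 1/1 satisfied · (1,7)P 1/1 satisfied
Row 2: (2,3)P 2/2 satisfied · (2,5)P 0/0 satisfied
Row 3: (3,1)P 1/1 satisfied · (3,3)P 3/3 satisfied · (3,4)P 1/1 satisfied
Row 4: (4,1)P 3/3 satisfied · (4,2)P 3/3 satisfied · (4,3)P 3/3 satisfied · (4,5)P 1/1 satisfied · (4,6)P 3/3 satisfied · (4,7)P 2/2 satisfied
Row 5: (5,1)P 3/3 satisfied · (5,2)P 3/3 satisfied · (5,3)P 3/4 satisfied · (5,4)Q 0/1 not · (5,6)P 2/2 satisfied · (5,7)P 3/3 satisfied
Row 6: (6,1)P 2/2 satisfied · (6,3)P 1/1 satisfied · (6,5)P 1/1 satisfied · (6,7)P 2/2 satisfied
Row 7: (7,1)P 2/2 satisfied · (7,2)P 1/1 satisfied · (7,5)P 2/2 satisfied · (7,6)P 2/2 satisfied · (7,7)P 2/2 satisfied
For instance (1,4) has only 0/1 same-type neighbors, below 3/8.

No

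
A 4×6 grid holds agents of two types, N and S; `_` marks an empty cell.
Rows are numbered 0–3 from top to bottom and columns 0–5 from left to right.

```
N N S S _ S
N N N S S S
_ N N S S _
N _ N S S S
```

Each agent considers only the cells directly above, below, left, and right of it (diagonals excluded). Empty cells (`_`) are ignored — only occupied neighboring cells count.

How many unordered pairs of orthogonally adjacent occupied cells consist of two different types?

Scan each occupied cell's neighbors to the right and below so each pair is counted once.
Row 0: N(0,0)–N(0,1)= N(0,0)–N(1,0)= N(0,1)–S(0,2)≠ N(0,1)–N(1,1)= S(0,2)–S(0,3)= S(0,2)–N(1,2)≠ S(0,3)–S(1,3)= S(0,5)–S(1,5)=  → 2/8 unlike.
Row 1: N(1,0)–N(1,1)= N(1,1)–N(1,2)= N(1,1)–N(2,1)= N(1,2)–S(1,3)≠ N(1,2)–N(2,2)= S(1,3)–S(1,4)= S(1,3)–S(2,3)= S(1,4)–S(1,5)= S(1,4)–S(2,4)=  → 1/9 unlike.
Row 2: N(2,1)–N(2,2)= N(2,2)–S(2,3)≠ N(2,2)–N(3,2)= S(2,3)–S(2,4)= S(2,3)–S(3,3)= S(2,4)–S(3,4)=  → 1/6 unlike.
Row 3: N(3,2)–S(3,3)≠ S(3,3)–S(3,4)= S(3,4)–S(3,5)=  → 1/3 unlike.
Total adjacent occupied pairs: 26; unlike-type pairs: 5.

5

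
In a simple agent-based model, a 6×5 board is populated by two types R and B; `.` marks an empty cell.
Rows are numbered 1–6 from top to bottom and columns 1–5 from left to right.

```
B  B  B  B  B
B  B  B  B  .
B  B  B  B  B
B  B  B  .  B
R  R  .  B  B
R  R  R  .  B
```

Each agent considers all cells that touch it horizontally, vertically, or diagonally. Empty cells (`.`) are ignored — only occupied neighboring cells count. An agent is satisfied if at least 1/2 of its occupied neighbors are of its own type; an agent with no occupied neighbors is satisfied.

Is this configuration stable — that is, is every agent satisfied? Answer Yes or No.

Yes

(1,1)B 3/3 satisfied
(1,2)B 5/5 satisfied
(1,3)B 5/5 satisfied
(1,4)B 4/4 satisfied
(1,5)B 2/2 satisfied
(2,1)B 5/5 satisfied
(2,2)B 8/8 satisfied
(2,3)B 8/8 satisfied
(2,4)B 7/7 satisfied
(3,1)B 5/5 satisfied
(3,2)B 8/8 satisfied
(3,3)B 7/7 satisfied
(3,4)B 6/6 satisfied
(3,5)B 3/3 satisfied
(4,1)B 3/5 satisfied
(4,2)B 5/7 satisfied
(4,3)B 5/6 satisfied
(4,5)B 4/4 satisfied
(5,1)R 3/5 satisfied
(5,2)R 4/7 satisfied
(5,4)B 4/5 satisfied
(5,5)B 3/3 satisfied
(6,1)R 3/3 satisfied
(6,2)R 4/4 satisfied
(6,3)R 2/3 satisfied
(6,5)B 2/2 satisfied
All meet the threshold, so the configuration is stable.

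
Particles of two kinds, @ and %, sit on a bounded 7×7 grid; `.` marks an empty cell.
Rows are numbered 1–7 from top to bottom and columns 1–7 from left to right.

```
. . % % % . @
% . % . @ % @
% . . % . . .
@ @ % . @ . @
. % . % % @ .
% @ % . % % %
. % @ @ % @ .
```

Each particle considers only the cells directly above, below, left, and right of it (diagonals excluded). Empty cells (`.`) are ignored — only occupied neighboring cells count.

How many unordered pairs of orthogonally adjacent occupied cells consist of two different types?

Scan each occupied cell's neighbors to the right and below so each pair is counted once.
From row 1: 1 unlike of 5 pairs (running 1/5).
From row 2: 2 unlike of 3 pairs (running 3/8).
From row 3: 1 unlike of 1 pairs (running 4/9).
From row 4: 3 unlike of 4 pairs (running 7/13).
From row 5: 3 unlike of 5 pairs (running 10/18).
From row 6: 5 unlike of 8 pairs (running 15/26).
From row 7: 3 unlike of 4 pairs (running 18/30).
Total adjacent occupied pairs: 30; unlike-type pairs: 18.

18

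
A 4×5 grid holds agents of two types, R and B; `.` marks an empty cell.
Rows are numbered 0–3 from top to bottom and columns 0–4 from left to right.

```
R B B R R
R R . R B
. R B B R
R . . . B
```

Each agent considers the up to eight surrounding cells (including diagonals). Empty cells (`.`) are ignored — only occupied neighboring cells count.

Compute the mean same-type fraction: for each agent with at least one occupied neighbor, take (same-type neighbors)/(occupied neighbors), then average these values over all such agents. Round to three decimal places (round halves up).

Row 0: (0,0)R 2/3 · (0,1)B 1/4 · (0,2)B 1/4 · (0,3)R 2/4 · (0,4)R 2/3
Row 1: (1,0)R 3/4 · (1,1)R 3/6 · (1,3)R 3/7 · (1,4)B 1/5
Row 2: (2,1)R 3/4 · (2,2)B 1/4 · (2,3)B 3/5 · (2,4)R 1/4
Row 3: (3,0)R 1/1 · (3,4)B 1/2
Sum over 15 agents: 2/3 + 1/4 + 1/4 + 2/4 + 2/3 + 3/4 + 3/6 + 3/7 + 1/5 + 3/4 + 1/4 + 3/5 + 1/4 + 1/1 + 1/2 = 794/105; mean = 794/105 ÷ 15 = 794/1575 = 0.504126… → 0.504.

0.504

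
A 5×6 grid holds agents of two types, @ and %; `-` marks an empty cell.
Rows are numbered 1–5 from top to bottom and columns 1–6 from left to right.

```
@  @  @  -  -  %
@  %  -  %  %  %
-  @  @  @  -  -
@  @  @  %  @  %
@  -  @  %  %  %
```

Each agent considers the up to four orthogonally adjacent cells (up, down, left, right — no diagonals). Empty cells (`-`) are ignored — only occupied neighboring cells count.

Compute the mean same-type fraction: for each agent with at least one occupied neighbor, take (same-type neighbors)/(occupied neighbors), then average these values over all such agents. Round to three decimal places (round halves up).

0.696

Row 1: (1,1)@ 2/2 · (1,2)@ 2/3 · (1,3)@ 1/1 · (1,6)% 1/1
Row 2: (2,1)@ 1/2 · (2,2)% 0/3 · (2,4)% 1/2 · (2,5)% 2/2 · (2,6)% 2/2
Row 3: (3,2)@ 2/3 · (3,3)@ 3/3 · (3,4)@ 1/3
Row 4: (4,1)@ 2/2 · (4,2)@ 3/3 · (4,3)@ 3/4 · (4,4)% 1/4 · (4,5)@ 0/3 · (4,6)% 1/2
Row 5: (5,1)@ 1/1 · (5,3)@ 1/2 · (5,4)% 2/3 · (5,5)% 2/3 · (5,6)% 2/2
Sum over 23 agents: 2/2 + 2/3 + 1/1 + 1/1 + 1/2 + 0/3 + 1/2 + 2/2 + 2/2 + 2/3 + 3/3 + 1/3 + 2/2 + 3/3 + 3/4 + 1/4 + 0/3 + 1/2 + 1/1 + 1/2 + 2/3 + 2/3 + 2/2 = 16; mean = 16 ÷ 23 = 16/23 = 0.695652… → 0.696.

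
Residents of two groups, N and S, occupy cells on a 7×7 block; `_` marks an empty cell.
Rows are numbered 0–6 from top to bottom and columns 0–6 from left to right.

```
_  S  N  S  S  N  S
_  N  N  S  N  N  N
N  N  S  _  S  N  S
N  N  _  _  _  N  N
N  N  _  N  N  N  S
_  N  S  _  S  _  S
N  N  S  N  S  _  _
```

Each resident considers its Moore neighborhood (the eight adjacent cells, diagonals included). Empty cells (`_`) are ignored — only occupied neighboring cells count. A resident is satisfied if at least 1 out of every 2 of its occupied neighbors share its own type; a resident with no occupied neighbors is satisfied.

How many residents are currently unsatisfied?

16

(0,1)S 0/3 unhappy
(0,2)N 2/5 unhappy
(0,3)S 2/5 unhappy
(0,4)S 2/5 unhappy
(0,5)N 3/5 ok
(0,6)S 0/3 unhappy
(1,1)N 4/6 ok
(1,2)N 3/7 unhappy
(1,3)S 4/7 ok
(1,4)N 3/7 unhappy
(1,5)N 4/8 ok
(1,6)N 3/5 ok
(2,0)N 4/4 ok
(2,1)N 5/6 ok
(2,2)S 1/5 unhappy
(2,4)S 1/5 unhappy
(2,5)N 5/7 ok
(2,6)S 0/5 unhappy
(3,0)N 5/5 ok
(3,1)N 5/6 ok
(3,5)N 4/7 ok
(3,6)N 3/5 ok
(4,0)N 4/4 ok
(4,1)N 4/5 ok
(4,3)N 1/3 unhappy
(4,4)N 3/4 ok
(4,5)N 3/6 ok
(4,6)S 1/4 unhappy
(5,1)N 4/6 ok
(5,2)S 1/6 unhappy
(5,4)S 1/5 unhappy
(5,6)S 1/2 ok
(6,0)N 2/2 ok
(6,1)N 2/4 ok
(6,2)S 1/4 unhappy
(6,3)N 0/4 unhappy
(6,4)S 1/2 ok
Unsatisfied: (0,1), (0,2), (0,3), (0,4), (0,6), (1,2), (1,4), (2,2), (2,4), (2,6), (4,3), (4,6), (5,2), (5,4), (6,2), (6,3) — 16 in total.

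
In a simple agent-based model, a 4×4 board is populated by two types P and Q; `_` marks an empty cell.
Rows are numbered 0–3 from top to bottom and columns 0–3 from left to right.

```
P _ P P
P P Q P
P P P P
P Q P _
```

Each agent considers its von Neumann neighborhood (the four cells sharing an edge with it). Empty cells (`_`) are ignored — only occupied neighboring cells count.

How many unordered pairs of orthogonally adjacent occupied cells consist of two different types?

Scan each occupied cell's neighbors to the right and below so each pair is counted once.
From row 0: 1 unlike of 4 pairs (running 1/4).
From row 1: 3 unlike of 7 pairs (running 4/11).
From row 2: 1 unlike of 6 pairs (running 5/17).
From row 3: 2 unlike of 2 pairs (running 7/19).
Total adjacent occupied pairs: 19; unlike-type pairs: 7.

7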